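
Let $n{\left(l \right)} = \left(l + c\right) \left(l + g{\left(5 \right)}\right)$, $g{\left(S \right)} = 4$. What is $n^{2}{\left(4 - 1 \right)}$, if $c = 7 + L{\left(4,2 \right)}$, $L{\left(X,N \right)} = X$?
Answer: $9604$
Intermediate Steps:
$c = 11$ ($c = 7 + 4 = 11$)
$n{\left(l \right)} = \left(4 + l\right) \left(11 + l\right)$ ($n{\left(l \right)} = \left(l + 11\right) \left(l + 4\right) = \left(11 + l\right) \left(4 + l\right) = \left(4 + l\right) \left(11 + l\right)$)
$n^{2}{\left(4 - 1 \right)} = \left(44 + \left(4 - 1\right)^{2} + 15 \left(4 - 1\right)\right)^{2} = \left(44 + 3^{2} + 15 \cdot 3\right)^{2} = \left(44 + 9 + 45\right)^{2} = 98^{2} = 9604$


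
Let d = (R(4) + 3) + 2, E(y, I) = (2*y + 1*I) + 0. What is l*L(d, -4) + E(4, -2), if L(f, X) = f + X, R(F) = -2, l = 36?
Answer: -30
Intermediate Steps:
E(y, I) = I + 2*y (E(y, I) = (2*y + I) + 0 = (I + 2*y) + 0 = I + 2*y)
d = 3 (d = (-2 + 3) + 2 = 1 + 2 = 3)
L(f, X) = X + f
l*L(d, -4) + E(4, -2) = 36*(-4 + 3) + (-2 + 2*4) = 36*(-1) + (-2 + 8) = -36 + 6 = -30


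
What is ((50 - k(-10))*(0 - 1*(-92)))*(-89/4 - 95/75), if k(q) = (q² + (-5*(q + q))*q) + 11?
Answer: -10157789/5 ≈ -2.0316e+6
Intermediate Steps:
k(q) = 11 - 9*q² (k(q) = (q² + (-10*q)*q) + 11 = (q² - 10*q²) + 11 = -9*q² + 11 = 11 - 9*q²)
((50 - k(-10))*(0 - 1*(-92)))*(-89/4 - 95/75) = ((50 - (11 - 9*(-10)²))*(0 - 1*(-92)))*(-89/4 - 95/75) = ((50 - (11 - 9*100))*(0 + 92))*(-89*¼ - 95*1/75) = ((50 - (11 - 900))*92)*(-89/4 - 19/15) = ((50 - 1*(-889))*92)*(-1411/60) = ((50 + 889)*92)*(-1411/60) = (939*92)*(-1411/60) = 86388*(-1411/60) = -10157789/5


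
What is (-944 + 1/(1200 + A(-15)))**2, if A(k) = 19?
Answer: 1324191040225/1485961 ≈ 8.9113e+5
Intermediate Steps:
(-944 + 1/(1200 + A(-15)))**2 = (-944 + 1/(1200 + 19))**2 = (-944 + 1/1219)**2 = (-1150735/1219)**2 = 1324191040225/1485961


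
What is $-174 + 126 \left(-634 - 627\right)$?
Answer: $-159060$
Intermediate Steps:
$-174 + 126 \left(-634 - 627\right) = -174 + 126 \left(-1261\right) = -174 - 158886 = -159060$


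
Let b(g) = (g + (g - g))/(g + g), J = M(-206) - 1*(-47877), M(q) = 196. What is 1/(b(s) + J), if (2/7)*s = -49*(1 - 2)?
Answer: 2/96147 ≈ 2.0801e-5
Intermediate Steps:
s = 343/2 (s = 7*(-49*(1 - 2))/2 = 7*(-49*(-1))/2 = (7/2)*49 = 343/2 ≈ 171.50)
J = 48073 (J = 196 - 1*(-47877) = 196 + 47877 = 48073)
b(g) = 1/2 (b(g) = (g + 0)/((2*g)) = g*(1/(2*g)) = 1/2)
1/(b(s) + J) = 1/(1/2 + 48073) = 1/(96147/2) = 2/96147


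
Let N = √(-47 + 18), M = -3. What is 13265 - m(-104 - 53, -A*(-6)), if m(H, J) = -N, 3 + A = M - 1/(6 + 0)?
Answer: 13265 + I*√29 ≈ 13265.0 + 5.3852*I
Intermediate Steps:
A = -37/6 (A = -3 + (-3 - 1/(6 + 0)) = -3 + (-3 - 1/6) = -3 + (-3 - 1*⅙) = -3 + (-3 - ⅙) = -3 - 19/6 = -37/6 ≈ -6.1667)
N = I*√29 (N = √(-29) = I*√29 ≈ 5.3852*I)
m(H, J) = -I*√29
13265 - m(-104 - 53, -A*(-6)) = 13265 - (-1)*I*√29 = 13265 + I*√29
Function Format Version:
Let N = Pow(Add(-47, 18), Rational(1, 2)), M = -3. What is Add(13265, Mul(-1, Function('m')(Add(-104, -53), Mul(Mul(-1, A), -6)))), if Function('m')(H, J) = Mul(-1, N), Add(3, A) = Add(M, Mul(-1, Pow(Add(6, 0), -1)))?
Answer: Add(13265, Mul(I, Pow(29, Rational(1, 2)))) ≈ Add(13265., Mul(5.3852, I))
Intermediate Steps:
A = Rational(-37, 6) (A = Add(-3, Add(-3, Mul(-1, Pow(Add(6, 0), -1)))) = Add(-3, Add(-3, Mul(-1, Pow(6, -1)))) = Add(-3, Add(-3, Mul(-1, Rational(1, 6)))) = Add(-3, Add(-3, Rational(-1, 6))) = Add(-3, Rational(-19, 6)) = Rational(-37, 6) ≈ -6.1667)
N = Mul(I, Pow(29, Rational(1, 2))) (N = Pow(-29, Rational(1, 2)) = Mul(I, Pow(29, Rational(1, 2))) ≈ Mul(5.3852, I))
Function('m')(H, J) = Mul(-1, I, Pow(29, Rational(1, 2))) (Function('m')(H, J) = Mul(-1, Mul(I, Pow(29, Rational(1, 2)))) = Mul(-1, I, Pow(29, Rational(1, 2))))
Add(13265, Mul(-1, Function('m')(Add(-104, -53), Mul(Mul(-1, A), -6)))) = Add(13265, Mul(-1, Mul(-1, I, Pow(29, Rational(1, 2))))) = Add(13265, Mul(I, Pow(29, Rational(1, 2))))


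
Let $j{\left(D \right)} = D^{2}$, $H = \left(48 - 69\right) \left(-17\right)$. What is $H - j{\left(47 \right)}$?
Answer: $-1852$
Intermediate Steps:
$H = 357$ ($H = \left(-21\right) \left(-17\right) = 357$)
$H - j{\left(47 \right)} = 357 - 47^{2} = 357 - 2209 = -1852$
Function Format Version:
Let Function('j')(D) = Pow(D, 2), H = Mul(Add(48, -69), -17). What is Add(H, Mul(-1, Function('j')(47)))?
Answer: -1852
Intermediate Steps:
H = 357 (H = Mul(-21, -17) = 357)
Add(H, Mul(-1, Function('j')(47))) = Add(357, Mul(-1, Pow(47, 2))) = Add(357, Mul(-1, 2209)) = Add(357, -2209) = -1852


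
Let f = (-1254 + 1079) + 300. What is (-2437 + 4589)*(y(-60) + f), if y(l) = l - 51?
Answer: 30128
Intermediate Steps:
y(l) = -51 + l
f = 125 (f = -175 + 300 = 125)
(-2437 + 4589)*(y(-60) + f) = (-2437 + 4589)*((-51 - 60) + 125) = 2152*(-111 + 125) = 2152*14 = 30128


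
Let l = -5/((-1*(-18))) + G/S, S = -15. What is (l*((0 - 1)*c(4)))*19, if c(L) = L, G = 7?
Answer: 2546/45 ≈ 56.578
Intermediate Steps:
l = -67/90 (l = -5/((-1*(-18))) + 7/(-15) = -5/18 + 7*(-1/15) = -5*1/18 - 7/15 = -5/18 - 7/15 = -67/90 ≈ -0.74444)
(l*((0 - 1)*c(4)))*19 = -67*(0 - 1)*4/90*19 = -(-67)*4/90*19 = -67/90*(-4)*19 = (134/45)*19 = 2546/45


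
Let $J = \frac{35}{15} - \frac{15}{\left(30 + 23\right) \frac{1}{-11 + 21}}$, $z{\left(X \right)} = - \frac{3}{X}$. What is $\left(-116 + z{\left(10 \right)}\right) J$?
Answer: $\frac{91877}{1590} \approx 57.784$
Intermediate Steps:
$J = - \frac{79}{159}$ ($J = 35 \cdot \frac{1}{15} - \frac{15}{53 \cdot \frac{1}{10}} = \frac{7}{3} - \frac{15}{53 \cdot \frac{1}{10}} = \frac{7}{3} - \frac{15}{\frac{53}{10}} = \frac{7}{3} - \frac{150}{53} = - \frac{79}{159} \approx -0.49686$)
$\left(-116 + z{\left(10 \right)}\right) J = \left(-116 - \frac{3}{10}\right) \left(- \frac{79}{159}\right) = \left(- \frac{1163}{10}\right) \left(- \frac{79}{159}\right) = \frac{91877}{1590}$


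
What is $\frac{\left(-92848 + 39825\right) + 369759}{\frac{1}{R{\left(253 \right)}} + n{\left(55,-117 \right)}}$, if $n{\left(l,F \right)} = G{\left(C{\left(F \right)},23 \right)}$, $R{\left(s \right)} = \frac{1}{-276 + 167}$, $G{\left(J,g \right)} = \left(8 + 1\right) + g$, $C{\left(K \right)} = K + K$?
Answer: $- \frac{45248}{11} \approx -4113.5$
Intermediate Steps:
$C{\left(K \right)} = 2 K$
$G{\left(J,g \right)} = 9 + g$
$R{\left(s \right)} = - \frac{1}{109}$ ($R{\left(s \right)} = \frac{1}{-109} = - \frac{1}{109}$)
$n{\left(l,F \right)} = 32$ ($n{\left(l,F \right)} = 9 + 23 = 32$)
$\frac{\left(-92848 + 39825\right) + 369759}{\frac{1}{R{\left(253 \right)}} + n{\left(55,-117 \right)}} = \frac{\left(-92848 + 39825\right) + 369759}{\frac{1}{- \frac{1}{109}} + 32} = \frac{-53023 + 369759}{-109 + 32} = \frac{316736}{-77} = 316736 \left(- \frac{1}{77}\right) = - \frac{45248}{11}$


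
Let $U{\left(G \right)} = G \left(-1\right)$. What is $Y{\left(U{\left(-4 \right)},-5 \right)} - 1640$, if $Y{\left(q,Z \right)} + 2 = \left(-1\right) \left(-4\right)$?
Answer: $-1638$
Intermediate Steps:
$U{\left(G \right)} = - G$
$Y{\left(q,Z \right)} = 2$ ($Y{\left(q,Z \right)} = -2 - -4 = -2 + 4 = 2$)
$Y{\left(U{\left(-4 \right)},-5 \right)} - 1640 = 2 - 1640 = -1638$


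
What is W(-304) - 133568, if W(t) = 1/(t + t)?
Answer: -81209345/608 ≈ -1.3357e+5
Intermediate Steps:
W(t) = 1/(2*t)
W(-304) - 133568 = (1/2)/(-304) - 133568 = (1/2)*(-1/304) - 133568 = -1/608 - 133568 = -81209345/608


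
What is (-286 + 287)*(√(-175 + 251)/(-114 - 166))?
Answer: -√19/140 ≈ -0.031135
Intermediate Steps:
(-286 + 287)*(√(-175 + 251)/(-114 - 166)) = 1*(√76/(-280)) = 1*((2*√19)*(-1/280)) = 1*(-√19/140) = -√19/140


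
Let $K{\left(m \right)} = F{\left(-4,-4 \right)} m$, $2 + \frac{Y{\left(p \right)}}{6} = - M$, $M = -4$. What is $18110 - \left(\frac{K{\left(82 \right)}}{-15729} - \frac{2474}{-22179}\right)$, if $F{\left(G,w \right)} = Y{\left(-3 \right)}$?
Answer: $\frac{2105906544200}{116284497} \approx 18110.0$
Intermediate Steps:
$Y{\left(p \right)} = 12$ ($Y{\left(p \right)} = -12 + 6 \left(\left(-1\right) \left(-4\right)\right) = -12 + 6 \cdot 4 = -12 + 24 = 12$)
$F{\left(G,w \right)} = 12$
$K{\left(m \right)} = 12 m$
$18110 - \left(\frac{K{\left(82 \right)}}{-15729} - \frac{2474}{-22179}\right) = 18110 - \left(\frac{12 \cdot 82}{-15729} - \frac{2474}{-22179}\right) = 18110 - \left(984 \left(- \frac{1}{15729}\right) - - \frac{2474}{22179}\right) = 18110 - \left(- \frac{328}{5243} + \frac{2474}{22179}\right) = 18110 - \frac{5696470}{116284497} = \frac{2105906544200}{116284497}$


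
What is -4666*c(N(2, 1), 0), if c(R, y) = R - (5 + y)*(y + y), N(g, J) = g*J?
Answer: -9332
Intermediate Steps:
N(g, J) = J*g
c(R, y) = R - 2*y*(5 + y) (c(R, y) = R - (5 + y)*2*y = R - 2*y*(5 + y))
-4666*c(N(2, 1), 0) = -4666*(1*2 - 10*0 - 2*0²) = -4666*(2 + 0 - 2*0) = -4666*(2 + 0 + 0) = -4666*2 = -9332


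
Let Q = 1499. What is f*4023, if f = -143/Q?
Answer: -575289/1499 ≈ -383.78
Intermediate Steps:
f = -143/1499 ≈ -0.095397
f*4023 = -143/1499*4023 = -575289/1499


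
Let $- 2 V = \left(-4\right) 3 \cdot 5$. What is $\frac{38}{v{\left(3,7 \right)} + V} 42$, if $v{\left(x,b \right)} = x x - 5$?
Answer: $\frac{798}{17} \approx 46.941$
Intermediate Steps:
$V = 30$ ($V = - \frac{\left(-4\right) 3 \cdot 5}{2} = - \frac{\left(-12\right) 5}{2} = \left(- \frac{1}{2}\right) \left(-60\right) = 30$)
$v{\left(x,b \right)} = -5 + x^{2}$ ($v{\left(x,b \right)} = x^{2} - 5 = -5 + x^{2}$)
$\frac{38}{v{\left(3,7 \right)} + V} 42 = \frac{38}{\left(-5 + 3^{2}\right) + 30} \cdot 42 = \frac{38}{\left(-5 + 9\right) + 30} \cdot 42 = \frac{38}{4 + 30} \cdot 42 = \frac{38}{34} \cdot 42 = 38 \cdot \frac{1}{34} \cdot 42 = \frac{19}{17} \cdot 42 = \frac{798}{17}$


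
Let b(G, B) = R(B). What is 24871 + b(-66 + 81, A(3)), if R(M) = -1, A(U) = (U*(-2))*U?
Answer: 24870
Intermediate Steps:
A(U) = -2*U² (A(U) = (-2*U)*U = -2*U²)
b(G, B) = -1
24871 + b(-66 + 81, A(3)) = 24871 - 1 = 24870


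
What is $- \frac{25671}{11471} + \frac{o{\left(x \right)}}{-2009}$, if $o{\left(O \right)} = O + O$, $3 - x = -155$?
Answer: $- \frac{55197875}{23045239} \approx -2.3952$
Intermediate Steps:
$x = 158$ ($x = 3 - -155 = 3 + 155 = 158$)
$o{\left(O \right)} = 2 O$
$- \frac{25671}{11471} + \frac{o{\left(x \right)}}{-2009} = - \frac{25671}{11471} + \frac{2 \cdot 158}{-2009} = \left(-25671\right) \frac{1}{11471} + 316 \left(- \frac{1}{2009}\right) = - \frac{25671}{11471} - \frac{316}{2009} = - \frac{55197875}{23045239}$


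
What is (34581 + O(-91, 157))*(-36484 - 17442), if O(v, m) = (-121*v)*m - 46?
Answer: -95085666612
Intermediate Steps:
O(v, m) = -46 - 121*m*v (O(v, m) = -121*m*v - 46 = -46 - 121*m*v)
(34581 + O(-91, 157))*(-36484 - 17442) = (34581 + (-46 - 121*157*(-91)))*(-36484 - 17442) = (34581 + (-46 + 1728727))*(-53926) = (34581 + 1728681)*(-53926) = 1763262*(-53926) = -95085666612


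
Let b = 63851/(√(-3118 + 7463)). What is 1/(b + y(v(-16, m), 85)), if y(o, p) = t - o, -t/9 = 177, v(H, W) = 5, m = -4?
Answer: -6943310/7018459179 - 63851*√4345/7018459179 ≈ -0.0015890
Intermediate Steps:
t = -1593 (t = -9*177 = -1593)
y(o, p) = -1593 - o
b = 63851*√4345/4345 (b = 63851/(√4345) = 63851*(√4345/4345) = 63851*√4345/4345 ≈ 968.66)
1/(b + y(v(-16, m), 85)) = 1/(63851*√4345/4345 + (-1593 - 1*5)) = 1/(63851*√4345/4345 + (-1593 - 5)) = 1/(63851*√4345/4345 - 1598) = 1/(-1598 + 63851*√4345/4345)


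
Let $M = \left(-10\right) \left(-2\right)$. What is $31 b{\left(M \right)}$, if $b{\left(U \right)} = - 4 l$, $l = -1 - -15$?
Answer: $-1736$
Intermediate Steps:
$l = 14$ ($l = -1 + 15 = 14$)
$M = 20$
$b{\left(U \right)} = -56$ ($b{\left(U \right)} = \left(-4\right) 14 = -56$)
$31 b{\left(M \right)} = 31 \left(-56\right) = -1736$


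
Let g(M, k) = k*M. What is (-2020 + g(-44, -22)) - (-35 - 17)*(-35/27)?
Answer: -30224/27 ≈ -1119.4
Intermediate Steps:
g(M, k) = M*k
(-2020 + g(-44, -22)) - (-35 - 17)*(-35/27) = (-2020 - 44*(-22)) - (-35 - 17)*(-35/27) = (-2020 + 968) - (-52)*(-35*1/27) = -1052 - (-52)*(-35)/27 = -1052 - 1*1820/27 = -1052 - 1820/27 = -30224/27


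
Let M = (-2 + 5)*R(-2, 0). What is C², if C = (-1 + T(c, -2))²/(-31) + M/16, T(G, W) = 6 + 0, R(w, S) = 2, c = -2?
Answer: 11449/61504 ≈ 0.18615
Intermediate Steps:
T(G, W) = 6
M = 6 (M = (-2 + 5)*2 = 3*2 = 6)
C = -107/248 (C = (-1 + 6)²/(-31) + 6/16 = 5²*(-1/31) + 6*(1/16) = 25*(-1/31) + 3/8 = -25/31 + 3/8 = -107/248 ≈ -0.43145)
C² = (-107/248)² = 11449/61504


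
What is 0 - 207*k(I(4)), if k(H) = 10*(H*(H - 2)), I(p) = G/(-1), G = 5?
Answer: -72450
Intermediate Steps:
I(p) = -5 (I(p) = 5/(-1) = 5*(-1) = -5)
k(H) = 10*H*(-2 + H) (k(H) = 10*(H*(-2 + H)) = 10*H*(-2 + H))
0 - 207*k(I(4)) = 0 - 2070*(-5)*(-2 - 5) = 0 - 2070*(-5)*(-7) = 0 - 207*350 = 0 - 72450 = -72450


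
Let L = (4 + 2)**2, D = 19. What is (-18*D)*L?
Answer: -12312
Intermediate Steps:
L = 36 (L = 6**2 = 36)
(-18*D)*L = -18*19*36 = -342*36 = -12312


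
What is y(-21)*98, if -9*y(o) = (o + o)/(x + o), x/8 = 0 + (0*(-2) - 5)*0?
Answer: -196/9 ≈ -21.778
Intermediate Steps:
x = 0 (x = 8*(0 + (0*(-2) - 5)*0) = 8*(0 + (0 - 5)*0) = 8*(0 - 5*0) = 8*(0 + 0) = 8*0 = 0)
y(o) = -2/9 (y(o) = -(o + o)/(9*(0 + o)) = -2*o/(9*o) = -⅑*2 = -2/9)
y(-21)*98 = -2/9*98 = -196/9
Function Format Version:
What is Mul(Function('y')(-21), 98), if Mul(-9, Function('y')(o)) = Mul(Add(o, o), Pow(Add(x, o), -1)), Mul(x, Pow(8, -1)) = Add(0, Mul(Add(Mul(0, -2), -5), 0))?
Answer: Rational(-196, 9) ≈ -21.778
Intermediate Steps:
x = 0 (x = Mul(8, Add(0, Mul(Add(Mul(0, -2), -5), 0))) = Mul(8, Add(0, Mul(Add(0, -5), 0))) = Mul(8, Add(0, Mul(-5, 0))) = Mul(8, Add(0, 0)) = Mul(8, 0) = 0)
Function('y')(o) = Rational(-2, 9) (Function('y')(o) = Mul(Rational(-1, 9), Mul(Add(o, o), Pow(Add(0, o), -1))) = Mul(Rational(-1, 9), Mul(Mul(2, o), Pow(o, -1))) = Mul(Rational(-1, 9), 2) = Rational(-2, 9))
Mul(Function('y')(-21), 98) = Mul(Rational(-2, 9), 98) = Rational(-196, 9)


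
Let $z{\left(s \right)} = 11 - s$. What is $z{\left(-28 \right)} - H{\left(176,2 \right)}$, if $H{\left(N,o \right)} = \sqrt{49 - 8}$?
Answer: $39 - \sqrt{41} \approx 32.597$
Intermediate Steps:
$H{\left(N,o \right)} = \sqrt{41}$
$z{\left(-28 \right)} - H{\left(176,2 \right)} = \left(11 - -28\right) - \sqrt{41} = \left(11 + 28\right) - \sqrt{41} = 39 - \sqrt{41}$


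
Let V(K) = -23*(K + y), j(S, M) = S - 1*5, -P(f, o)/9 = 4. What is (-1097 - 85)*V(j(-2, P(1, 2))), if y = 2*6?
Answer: 135930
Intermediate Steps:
P(f, o) = -36 (P(f, o) = -9*4 = -36)
y = 12
j(S, M) = -5 + S (j(S, M) = S - 5 = -5 + S)
V(K) = -276 - 23*K (V(K) = -23*(K + 12) = -23*(12 + K) = -276 - 23*K)
(-1097 - 85)*V(j(-2, P(1, 2))) = (-1097 - 85)*(-276 - 23*(-5 - 2)) = -1182*(-276 - 23*(-7)) = -1182*(-276 + 161) = -1182*(-115) = 135930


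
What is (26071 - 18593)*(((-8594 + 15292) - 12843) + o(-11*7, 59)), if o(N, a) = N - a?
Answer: -46969318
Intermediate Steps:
(26071 - 18593)*(((-8594 + 15292) - 12843) + o(-11*7, 59)) = (26071 - 18593)*(((-8594 + 15292) - 12843) + (-11*7 - 1*59)) = 7478*((6698 - 12843) + (-77 - 59)) = 7478*(-6145 - 136) = 7478*(-6281) = -46969318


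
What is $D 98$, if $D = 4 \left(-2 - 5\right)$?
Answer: $-2744$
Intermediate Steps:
$D = -28$ ($D = 4 \left(-7\right) = -28$)
$D 98 = \left(-28\right) 98 = -2744$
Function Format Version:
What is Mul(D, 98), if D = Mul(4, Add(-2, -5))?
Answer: -2744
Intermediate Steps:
D = -28 (D = Mul(4, -7) = -28)
Mul(D, 98) = Mul(-28, 98) = -2744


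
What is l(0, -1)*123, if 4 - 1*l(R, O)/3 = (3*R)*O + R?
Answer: 1476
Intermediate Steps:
l(R, O) = 12 - 3*R - 9*O*R (l(R, O) = 12 - 3*((3*R)*O + R) = 12 - 3*(3*O*R + R) = 12 - 3*(R + 3*O*R) = 12 + (-3*R - 9*O*R) = 12 - 3*R - 9*O*R)
l(0, -1)*123 = (12 - 3*0 - 9*(-1)*0)*123 = (12 + 0 + 0)*123 = 12*123 = 1476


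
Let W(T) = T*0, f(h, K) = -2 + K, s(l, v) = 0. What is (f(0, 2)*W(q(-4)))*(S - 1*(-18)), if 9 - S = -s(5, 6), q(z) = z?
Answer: 0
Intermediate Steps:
S = 9 (S = 9 - (-1)*0 = 9 - 1*0 = 9 + 0 = 9)
W(T) = 0
(f(0, 2)*W(q(-4)))*(S - 1*(-18)) = ((-2 + 2)*0)*(9 - 1*(-18)) = (0*0)*(9 + 18) = 0*27 = 0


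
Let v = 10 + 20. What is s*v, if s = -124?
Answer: -3720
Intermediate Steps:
v = 30
s*v = -124*30 = -3720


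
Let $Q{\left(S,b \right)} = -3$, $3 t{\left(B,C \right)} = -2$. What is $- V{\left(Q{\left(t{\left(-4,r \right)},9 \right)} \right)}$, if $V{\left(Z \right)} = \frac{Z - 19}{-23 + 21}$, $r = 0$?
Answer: $-11$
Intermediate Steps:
$t{\left(B,C \right)} = - \frac{2}{3}$ ($t{\left(B,C \right)} = \frac{1}{3} \left(-2\right) = - \frac{2}{3}$)
$V{\left(Z \right)} = \frac{19}{2} - \frac{Z}{2}$ ($V{\left(Z \right)} = \frac{-19 + Z}{-2} = \left(-19 + Z\right) \left(- \frac{1}{2}\right) = \frac{19}{2} - \frac{Z}{2}$)
$- V{\left(Q{\left(t{\left(-4,r \right)},9 \right)} \right)} = - (\frac{19}{2} - - \frac{3}{2}) = - (\frac{19}{2} + \frac{3}{2}) = \left(-1\right) 11 = -11$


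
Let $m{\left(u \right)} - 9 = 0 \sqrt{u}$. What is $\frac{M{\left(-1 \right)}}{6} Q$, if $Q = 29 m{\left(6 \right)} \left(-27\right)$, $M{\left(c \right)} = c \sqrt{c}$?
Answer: $\frac{2349 i}{2} \approx 1174.5 i$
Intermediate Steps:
$M{\left(c \right)} = c^{\frac{3}{2}}$
$m{\left(u \right)} = 9$ ($m{\left(u \right)} = 9 + 0 \sqrt{u} = 9 + 0 = 9$)
$Q = -7047$ ($Q = 29 \cdot 9 \left(-27\right) = 261 \left(-27\right) = -7047$)
$\frac{M{\left(-1 \right)}}{6} Q = \frac{\left(-1\right)^{\frac{3}{2}}}{6} \left(-7047\right) = \frac{\left(-1\right) i}{6} \left(-7047\right) = - \frac{i}{6} \left(-7047\right) = \frac{2349 i}{2}$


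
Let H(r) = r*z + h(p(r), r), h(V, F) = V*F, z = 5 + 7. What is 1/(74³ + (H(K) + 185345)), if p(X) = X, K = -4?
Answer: 1/590537 ≈ 1.6934e-6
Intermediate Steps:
z = 12
h(V, F) = F*V
H(r) = r² + 12*r (H(r) = r*12 + r*r = 12*r + r² = r² + 12*r)
1/(74³ + (H(K) + 185345)) = 1/(74³ + (-4*(12 - 4) + 185345)) = 1/(405224 + (-4*8 + 185345)) = 1/(405224 + (-32 + 185345)) = 1/(405224 + 185313) = 1/590537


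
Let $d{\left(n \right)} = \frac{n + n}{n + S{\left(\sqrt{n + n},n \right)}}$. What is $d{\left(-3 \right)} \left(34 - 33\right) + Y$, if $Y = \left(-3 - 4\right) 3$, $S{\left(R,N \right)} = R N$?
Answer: $\frac{- 21 \sqrt{6} + 19 i}{\sqrt{6} - i} \approx -20.714 - 0.69985 i$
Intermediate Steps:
$S{\left(R,N \right)} = N R$
$Y = -21$ ($Y = \left(-7\right) 3 = -21$)
$d{\left(n \right)} = \frac{2 n}{n + \sqrt{2} n^{\frac{3}{2}}}$ ($d{\left(n \right)} = \frac{n + n}{n + n \sqrt{n + n}} = \frac{2 n}{n + n \sqrt{2 n}} = \frac{2 n}{n + n \sqrt{2} \sqrt{n}} = \frac{2 n}{n + \sqrt{2} n^{\frac{3}{2}}}$)
$d{\left(-3 \right)} \left(34 - 33\right) + Y = 2 \left(-3\right) \frac{1}{-3 + \sqrt{2} \left(-3\right)^{\frac{3}{2}}} \left(34 - 33\right) - 21 = 2 \left(-3\right) \frac{1}{-3 + \sqrt{2} \left(- 3 i \sqrt{3}\right)} \left(34 - 33\right) - 21 = 2 \left(-3\right) \frac{1}{-3 - 3 i \sqrt{6}} \cdot 1 - 21 = - \frac{6}{-3 - 3 i \sqrt{6}} \cdot 1 - 21 = - \frac{6}{-3 - 3 i \sqrt{6}} - 21 = -21 - \frac{6}{-3 - 3 i \sqrt{6}}$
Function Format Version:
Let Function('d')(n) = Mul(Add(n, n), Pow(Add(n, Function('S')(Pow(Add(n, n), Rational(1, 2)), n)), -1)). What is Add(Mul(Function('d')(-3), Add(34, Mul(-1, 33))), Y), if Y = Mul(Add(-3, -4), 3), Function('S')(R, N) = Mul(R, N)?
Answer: Mul(Pow(Add(Pow(6, Rational(1, 2)), Mul(-1, I)), -1), Add(Mul(-21, Pow(6, Rational(1, 2))), Mul(19, I))) ≈ Add(-20.714, Mul(-0.69985, I))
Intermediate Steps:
Function('S')(R, N) = Mul(N, R)
Y = -21 (Y = Mul(-7, 3) = -21)
Function('d')(n) = Mul(2, n, Pow(Add(n, Mul(Pow(2, Rational(1, 2)), Pow(n, Rational(3, 2)))), -1)) (Function('d')(n) = Mul(Add(n, n), Pow(Add(n, Mul(n, Pow(Add(n, n), Rational(1, 2)))), -1)) = Mul(Mul(2, n), Pow(Add(n, Mul(n, Pow(Mul(2, n), Rational(1, 2)))), -1)) = Mul(Mul(2, n), Pow(Add(n, Mul(n, Mul(Pow(2, Rational(1, 2)), Pow(n, Rational(1, 2))))), -1)) = Mul(Mul(2, n), Pow(Add(n, Mul(Pow(2, Rational(1, 2)), Pow(n, Rational(3, 2)))), -1)) = Mul(2, n, Pow(Add(n, Mul(Pow(2, Rational(1, 2)), Pow(n, Rational(3, 2)))), -1)))
Add(Mul(Function('d')(-3), Add(34, Mul(-1, 33))), Y) = Add(Mul(Mul(2, -3, Pow(Add(-3, Mul(Pow(2, Rational(1, 2)), Pow(-3, Rational(3, 2)))), -1)), Add(34, Mul(-1, 33))), -21) = Add(Mul(Mul(2, -3, Pow(Add(-3, Mul(Pow(2, Rational(1, 2)), Mul(-3, I, Pow(3, Rational(1, 2))))), -1)), Add(34, -33)), -21) = Add(Mul(Mul(2, -3, Pow(Add(-3, Mul(-3, I, Pow(6, Rational(1, 2)))), -1)), 1), -21) = Add(Mul(Mul(-6, Pow(Add(-3, Mul(-3, I, Pow(6, Rational(1, 2)))), -1)), 1), -21) = Add(Mul(-6, Pow(Add(-3, Mul(-3, I, Pow(6, Rational(1, 2)))), -1)), -21) = Add(-21, Mul(-6, Pow(Add(-3, Mul(-3, I, Pow(6, Rational(1, 2)))), -1)))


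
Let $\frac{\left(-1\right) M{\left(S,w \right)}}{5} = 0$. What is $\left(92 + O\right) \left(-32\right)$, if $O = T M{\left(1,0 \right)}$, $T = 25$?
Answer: $-2944$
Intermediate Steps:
$M{\left(S,w \right)} = 0$ ($M{\left(S,w \right)} = \left(-5\right) 0 = 0$)
$O = 0$ ($O = 25 \cdot 0 = 0$)
$\left(92 + O\right) \left(-32\right) = \left(92 + 0\right) \left(-32\right) = 92 \left(-32\right) = -2944$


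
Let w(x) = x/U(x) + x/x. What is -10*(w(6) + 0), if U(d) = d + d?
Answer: -15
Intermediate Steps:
U(d) = 2*d
w(x) = 3/2 (w(x) = x/((2*x)) + x/x = x*(1/(2*x)) + 1 = 1/2 + 1 = 3/2)
-10*(w(6) + 0) = -10*(3/2 + 0) = -10*3/2 = -15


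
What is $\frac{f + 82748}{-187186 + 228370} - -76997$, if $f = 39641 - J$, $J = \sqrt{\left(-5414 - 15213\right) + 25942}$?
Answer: $\frac{3171166837}{41184} - \frac{\sqrt{5315}}{41184} \approx 77000.0$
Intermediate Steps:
$J = \sqrt{5315}$ ($J = \sqrt{-20627 + 25942} = \sqrt{5315} \approx 72.904$)
$f = 39641 - \sqrt{5315} \approx 39568.0$
$\frac{f + 82748}{-187186 + 228370} - -76997 = \frac{\left(39641 - \sqrt{5315}\right) + 82748}{-187186 + 228370} - -76997 = \frac{122389 - \sqrt{5315}}{41184} + 76997 = \left(122389 - \sqrt{5315}\right) \frac{1}{41184} + 76997 = \left(\frac{122389}{41184} - \frac{\sqrt{5315}}{41184}\right) + 76997 = \frac{3171166837}{41184} - \frac{\sqrt{5315}}{41184}$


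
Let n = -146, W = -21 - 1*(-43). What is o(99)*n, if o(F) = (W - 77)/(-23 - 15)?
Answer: -4015/19 ≈ -211.32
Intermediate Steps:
W = 22 (W = -21 + 43 = 22)
o(F) = 55/38 (o(F) = (22 - 77)/(-23 - 15) = -55/(-38) = -55*(-1/38) = 55/38)
o(99)*n = (55/38)*(-146) = -4015/19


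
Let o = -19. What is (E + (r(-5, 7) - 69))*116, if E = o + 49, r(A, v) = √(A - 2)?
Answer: -4524 + 116*I*√7 ≈ -4524.0 + 306.91*I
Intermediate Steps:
r(A, v) = √(-2 + A)
E = 30 (E = -19 + 49 = 30)
(E + (r(-5, 7) - 69))*116 = (30 + (√(-2 - 5) - 69))*116 = (30 + (√(-7) - 69))*116 = (30 + (I*√7 - 69))*116 = (30 + (-69 + I*√7))*116 = (-39 + I*√7)*116 = -4524 + 116*I*√7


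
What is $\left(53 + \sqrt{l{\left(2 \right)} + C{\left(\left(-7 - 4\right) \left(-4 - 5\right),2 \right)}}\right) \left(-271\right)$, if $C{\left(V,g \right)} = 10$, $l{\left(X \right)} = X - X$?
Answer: $-14363 - 271 \sqrt{10} \approx -15220.0$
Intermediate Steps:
$l{\left(X \right)} = 0$
$\left(53 + \sqrt{l{\left(2 \right)} + C{\left(\left(-7 - 4\right) \left(-4 - 5\right),2 \right)}}\right) \left(-271\right) = \left(53 + \sqrt{0 + 10}\right) \left(-271\right) = \left(53 + \sqrt{10}\right) \left(-271\right) = -14363 - 271 \sqrt{10}$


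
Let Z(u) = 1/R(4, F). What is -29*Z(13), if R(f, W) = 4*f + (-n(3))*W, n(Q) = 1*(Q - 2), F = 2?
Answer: -29/14 ≈ -2.0714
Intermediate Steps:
n(Q) = -2 + Q (n(Q) = 1*(-2 + Q) = -2 + Q)
R(f, W) = -W + 4*f (R(f, W) = 4*f + (-(-2 + 3))*W = 4*f + (-1*1)*W = 4*f - W = -W + 4*f)
Z(u) = 1/14 (Z(u) = 1/(-1*2 + 4*4) = 1/(-2 + 16) = 1/14)
-29*Z(13) = -29*1/14 = -29/14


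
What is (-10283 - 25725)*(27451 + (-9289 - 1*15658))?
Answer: -90164032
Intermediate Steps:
(-10283 - 25725)*(27451 + (-9289 - 1*15658)) = -36008*(27451 + (-9289 - 15658)) = -36008*(27451 - 24947) = -36008*2504 = -90164032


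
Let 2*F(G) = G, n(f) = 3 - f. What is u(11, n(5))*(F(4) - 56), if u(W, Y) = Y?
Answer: 108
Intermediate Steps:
F(G) = G/2
u(11, n(5))*(F(4) - 56) = (3 - 1*5)*((½)*4 - 56) = (3 - 5)*(2 - 56) = -2*(-54) = 108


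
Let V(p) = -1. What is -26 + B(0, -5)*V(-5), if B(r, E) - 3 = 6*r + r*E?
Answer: -29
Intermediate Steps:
B(r, E) = 3 + 6*r + E*r (B(r, E) = 3 + (6*r + r*E) = 3 + (6*r + E*r) = 3 + 6*r + E*r)
-26 + B(0, -5)*V(-5) = -26 + (3 + 6*0 - 5*0)*(-1) = -26 + (3 + 0 + 0)*(-1) = -26 + 3*(-1) = -26 - 3 = -29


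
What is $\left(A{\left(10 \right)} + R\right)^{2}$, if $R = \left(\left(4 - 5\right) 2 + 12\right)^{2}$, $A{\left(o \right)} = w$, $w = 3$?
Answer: $10609$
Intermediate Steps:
$A{\left(o \right)} = 3$
$R = 100$ ($R = \left(\left(-1\right) 2 + 12\right)^{2} = \left(-2 + 12\right)^{2} = 10^{2} = 100$)
$\left(A{\left(10 \right)} + R\right)^{2} = \left(3 + 100\right)^{2} = 103^{2} = 10609$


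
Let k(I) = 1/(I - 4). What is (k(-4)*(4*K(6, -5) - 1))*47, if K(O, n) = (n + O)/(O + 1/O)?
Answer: 611/296 ≈ 2.0642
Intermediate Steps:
K(O, n) = (O + n)/(O + 1/O)
k(I) = 1/(-4 + I)
(k(-4)*(4*K(6, -5) - 1))*47 = ((4*(6*(6 - 5)/(1 + 6²)) - 1)/(-4 - 4))*47 = ((4*(6*1/(1 + 36)) - 1)/(-8))*47 = -(4*(6*1/37) - 1)/8*47 = -(4*(6*(1/37)*1) - 1)/8*47 = -(4*(6/37) - 1)/8*47 = -(24/37 - 1)/8*47 = -⅛*(-13/37)*47 = (13/296)*47 = 611/296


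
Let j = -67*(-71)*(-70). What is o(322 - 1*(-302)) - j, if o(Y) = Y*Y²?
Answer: 243303614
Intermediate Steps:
o(Y) = Y³
j = -332990 (j = 4757*(-70) = -332990)
o(322 - 1*(-302)) - j = (322 - 1*(-302))³ - 1*(-332990) = (322 + 302)³ + 332990 = 624³ + 332990 = 242970624 + 332990 = 243303614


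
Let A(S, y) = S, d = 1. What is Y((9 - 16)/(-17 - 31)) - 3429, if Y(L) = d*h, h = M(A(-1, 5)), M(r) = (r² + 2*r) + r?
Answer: -3431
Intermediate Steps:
M(r) = r² + 3*r
h = -2 (h = -(3 - 1) = -1*2 = -2)
Y(L) = -2 (Y(L) = 1*(-2) = -2)
Y((9 - 16)/(-17 - 31)) - 3429 = -2 - 3429 = -3431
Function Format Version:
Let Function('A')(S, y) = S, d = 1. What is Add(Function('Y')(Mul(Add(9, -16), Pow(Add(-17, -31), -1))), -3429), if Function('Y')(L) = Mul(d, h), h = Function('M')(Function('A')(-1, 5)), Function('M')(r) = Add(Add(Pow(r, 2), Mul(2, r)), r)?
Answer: -3431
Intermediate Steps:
Function('M')(r) = Add(Pow(r, 2), Mul(3, r))
h = -2 (h = Mul(-1, Add(3, -1)) = Mul(-1, 2) = -2)
Function('Y')(L) = -2 (Function('Y')(L) = Mul(1, -2) = -2)
Add(Function('Y')(Mul(Add(9, -16), Pow(Add(-17, -31), -1))), -3429) = Add(-2, -3429) = -3431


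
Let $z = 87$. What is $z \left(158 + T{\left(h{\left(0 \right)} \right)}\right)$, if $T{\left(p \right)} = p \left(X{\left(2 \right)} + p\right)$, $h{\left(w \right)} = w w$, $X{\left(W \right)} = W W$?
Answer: $13746$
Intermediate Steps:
$X{\left(W \right)} = W^{2}$
$h{\left(w \right)} = w^{2}$
$T{\left(p \right)} = p \left(4 + p\right)$ ($T{\left(p \right)} = p \left(2^{2} + p\right) = p \left(4 + p\right)$)
$z \left(158 + T{\left(h{\left(0 \right)} \right)}\right) = 87 \left(158 + 0^{2} \left(4 + 0^{2}\right)\right) = 87 \left(158 + 0 \left(4 + 0\right)\right) = 87 \left(158 + 0 \cdot 4\right) = 87 \left(158 + 0\right) = 87 \cdot 158 = 13746$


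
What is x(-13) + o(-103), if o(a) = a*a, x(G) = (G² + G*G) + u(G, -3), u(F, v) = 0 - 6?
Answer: 10941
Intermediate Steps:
u(F, v) = -6
x(G) = -6 + 2*G² (x(G) = (G² + G*G) - 6 = (G² + G²) - 6 = 2*G² - 6 = -6 + 2*G²)
o(a) = a²
x(-13) + o(-103) = (-6 + 2*(-13)²) + (-103)² = (-6 + 2*169) + 10609 = (-6 + 338) + 10609 = 332 + 10609 = 10941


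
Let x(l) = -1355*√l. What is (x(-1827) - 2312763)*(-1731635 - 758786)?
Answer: 5759753543223 + 10123561365*I*√203 ≈ 5.7598e+12 + 1.4424e+11*I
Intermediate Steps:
(x(-1827) - 2312763)*(-1731635 - 758786) = (-4065*I*√203 - 2312763)*(-1731635 - 758786) = (-4065*I*√203 - 2312763)*(-2490421) = (-2312763 - 4065*I*√203)*(-2490421) = 5759753543223 + 10123561365*I*√203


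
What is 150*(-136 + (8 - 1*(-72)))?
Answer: -8400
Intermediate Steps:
150*(-136 + (8 - 1*(-72))) = 150*(-136 + (8 + 72)) = 150*(-136 + 80) = 150*(-56) = -8400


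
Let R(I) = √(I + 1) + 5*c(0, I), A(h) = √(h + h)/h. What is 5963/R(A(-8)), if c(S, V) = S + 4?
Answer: 11926/(40 + √2*√(2 - I)) ≈ 283.52 + 3.2753*I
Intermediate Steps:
c(S, V) = 4 + S
A(h) = √2/√h (A(h) = √(2*h)/h = (√2*√h)/h = √2/√h)
R(I) = 20 + √(1 + I) (R(I) = √(I + 1) + 5*(4 + 0) = √(1 + I) + 5*4 = √(1 + I) + 20 = 20 + √(1 + I))
5963/R(A(-8)) = 5963/(20 + √(1 + √2/√(-8))) = 5963/(20 + √(1 + √2*(-I*√2/4))) = 5963/(20 + √(1 - I/2))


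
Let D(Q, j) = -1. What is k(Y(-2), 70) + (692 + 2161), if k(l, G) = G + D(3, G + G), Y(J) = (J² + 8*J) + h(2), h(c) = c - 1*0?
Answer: 2922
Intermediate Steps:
h(c) = c (h(c) = c + 0 = c)
Y(J) = 2 + J² + 8*J (Y(J) = (J² + 8*J) + 2 = 2 + J² + 8*J)
k(l, G) = -1 + G (k(l, G) = G - 1 = -1 + G)
k(Y(-2), 70) + (692 + 2161) = (-1 + 70) + (692 + 2161) = 69 + 2853 = 2922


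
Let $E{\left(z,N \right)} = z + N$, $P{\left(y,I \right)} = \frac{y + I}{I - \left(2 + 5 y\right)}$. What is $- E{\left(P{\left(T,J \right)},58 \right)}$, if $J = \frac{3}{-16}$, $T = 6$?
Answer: $- \frac{29777}{515} \approx -57.819$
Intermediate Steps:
$J = - \frac{3}{16}$ ($J = 3 \left(- \frac{1}{16}\right) = - \frac{3}{16} \approx -0.1875$)
$P{\left(y,I \right)} = \frac{I + y}{-2 + I - 5 y}$
$E{\left(z,N \right)} = N + z$
$- E{\left(P{\left(T,J \right)},58 \right)} = - (58 + \frac{\left(-1\right) \left(- \frac{3}{16}\right) - 6}{2 - - \frac{3}{16} + 5 \cdot 6}) = - (58 + \frac{\frac{3}{16} - 6}{2 + \frac{3}{16} + 30}) = - (58 + \frac{1}{\frac{515}{16}} \left(- \frac{93}{16}\right)) = - (58 + \frac{16}{515} \left(- \frac{93}{16}\right)) = - (58 - \frac{93}{515}) = \left(-1\right) \frac{29777}{515} = - \frac{29777}{515}$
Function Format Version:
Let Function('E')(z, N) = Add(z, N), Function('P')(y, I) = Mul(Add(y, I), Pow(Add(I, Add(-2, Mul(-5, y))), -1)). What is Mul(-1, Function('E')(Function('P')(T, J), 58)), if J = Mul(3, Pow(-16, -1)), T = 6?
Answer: Rational(-29777, 515) ≈ -57.819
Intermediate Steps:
J = Rational(-3, 16) (J = Mul(3, Rational(-1, 16)) = Rational(-3, 16) ≈ -0.18750)
Function('P')(y, I) = Mul(Pow(Add(-2, I, Mul(-5, y)), -1), Add(I, y)) (Function('P')(y, I) = Mul(Add(I, y), Pow(Add(-2, I, Mul(-5, y)), -1)) = Mul(Pow(Add(-2, I, Mul(-5, y)), -1), Add(I, y)))
Function('E')(z, N) = Add(N, z)
Mul(-1, Function('E')(Function('P')(T, J), 58)) = Mul(-1, Add(58, Mul(Pow(Add(2, Mul(-1, Rational(-3, 16)), Mul(5, 6)), -1), Add(Mul(-1, Rational(-3, 16)), Mul(-1, 6))))) = Mul(-1, Add(58, Mul(Pow(Add(2, Rational(3, 16), 30), -1), Add(Rational(3, 16), -6)))) = Mul(-1, Add(58, Mul(Pow(Rational(515, 16), -1), Rational(-93, 16)))) = Mul(-1, Add(58, Mul(Rational(16, 515), Rational(-93, 16)))) = Mul(-1, Add(58, Rational(-93, 515))) = Mul(-1, Rational(29777, 515)) = Rational(-29777, 515)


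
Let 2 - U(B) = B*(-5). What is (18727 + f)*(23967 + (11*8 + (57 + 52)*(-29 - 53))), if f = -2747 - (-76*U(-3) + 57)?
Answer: 225772395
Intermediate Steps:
U(B) = 2 + 5*B (U(B) = 2 - B*(-5) = 2 - (-5)*B = 2 + 5*B)
f = -3792 (f = -2747 - (-76*(2 + 5*(-3)) + 57) = -2747 - (-76*(2 - 15) + 57) = -2747 - (-76*(-13) + 57) = -2747 - (988 + 57) = -2747 - 1*1045 = -2747 - 1045 = -3792)
(18727 + f)*(23967 + (11*8 + (57 + 52)*(-29 - 53))) = (18727 - 3792)*(23967 + (11*8 + (57 + 52)*(-29 - 53))) = 14935*(23967 + (88 + 109*(-82))) = 14935*(23967 + (88 - 8938)) = 14935*(23967 - 8850) = 14935*15117 = 225772395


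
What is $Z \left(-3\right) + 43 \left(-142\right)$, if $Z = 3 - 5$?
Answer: $-6100$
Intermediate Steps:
$Z = -2$ ($Z = 3 - 5 = -2$)
$Z \left(-3\right) + 43 \left(-142\right) = \left(-2\right) \left(-3\right) + 43 \left(-142\right) = 6 - 6106 = -6100$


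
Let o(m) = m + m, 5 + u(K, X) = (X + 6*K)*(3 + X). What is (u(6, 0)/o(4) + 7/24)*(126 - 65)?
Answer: 4819/6 ≈ 803.17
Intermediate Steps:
u(K, X) = -5 + (3 + X)*(X + 6*K) (u(K, X) = -5 + (X + 6*K)*(3 + X) = -5 + (3 + X)*(X + 6*K))
o(m) = 2*m
(u(6, 0)/o(4) + 7/24)*(126 - 65) = ((-5 + 0² + 3*0 + 18*6 + 6*6*0)/((2*4)) + 7/24)*(126 - 65) = ((-5 + 0 + 0 + 108 + 0)/8 + 7*(1/24))*61 = (103*(⅛) + 7/24)*61 = (103/8 + 7/24)*61 = (79/6)*61 = 4819/6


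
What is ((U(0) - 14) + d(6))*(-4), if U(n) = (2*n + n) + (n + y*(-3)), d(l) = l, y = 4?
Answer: 80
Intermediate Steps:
U(n) = -12 + 4*n (U(n) = (2*n + n) + (n + 4*(-3)) = 3*n + (n - 12) = 3*n + (-12 + n) = -12 + 4*n)
((U(0) - 14) + d(6))*(-4) = (((-12 + 4*0) - 14) + 6)*(-4) = (((-12 + 0) - 14) + 6)*(-4) = ((-12 - 14) + 6)*(-4) = (-26 + 6)*(-4) = -20*(-4) = 80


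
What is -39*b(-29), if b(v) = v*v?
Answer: -32799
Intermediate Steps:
b(v) = v**2
-39*b(-29) = -39*(-29)**2 = -39*841 = -32799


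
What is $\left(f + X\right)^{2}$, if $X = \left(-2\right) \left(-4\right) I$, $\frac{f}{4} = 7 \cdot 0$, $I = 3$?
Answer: $576$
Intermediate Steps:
$f = 0$ ($f = 4 \cdot 7 \cdot 0 = 4 \cdot 0 = 0$)
$X = 24$ ($X = \left(-2\right) \left(-4\right) 3 = 8 \cdot 3 = 24$)
$\left(f + X\right)^{2} = \left(0 + 24\right)^{2} = 24^{2} = 576$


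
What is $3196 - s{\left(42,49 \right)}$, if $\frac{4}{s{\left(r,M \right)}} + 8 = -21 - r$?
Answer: $\frac{226920}{71} \approx 3196.1$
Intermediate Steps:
$s{\left(r,M \right)} = \frac{4}{-29 - r}$ ($s{\left(r,M \right)} = \frac{4}{-8 - \left(21 + r\right)} = \frac{4}{-29 - r}$)
$3196 - s{\left(42,49 \right)} = 3196 - - \frac{4}{29 + 42} = 3196 - - \frac{4}{71} = 3196 + \frac{4}{71} = \frac{226920}{71}$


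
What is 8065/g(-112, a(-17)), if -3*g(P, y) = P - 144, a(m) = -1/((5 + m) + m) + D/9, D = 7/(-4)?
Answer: 24195/256 ≈ 94.512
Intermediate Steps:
D = -7/4 (D = 7*(-1/4) = -7/4 ≈ -1.7500)
a(m) = -7/36 - 1/(5 + 2*m) (a(m) = -1/((5 + m) + m) - 7/4/9 = -1/(5 + 2*m) - 7/4*1/9 = -1/(5 + 2*m) - 7/36 = -7/36 - 1/(5 + 2*m))
g(P, y) = 48 - P/3 (g(P, y) = -(P - 144)/3 = -(-144 + P)/3 = 48 - P/3)
8065/g(-112, a(-17)) = 8065/(48 - 1/3*(-112)) = 8065/(48 + 112/3) = 8065/(256/3) = 8065*(3/256) = 24195/256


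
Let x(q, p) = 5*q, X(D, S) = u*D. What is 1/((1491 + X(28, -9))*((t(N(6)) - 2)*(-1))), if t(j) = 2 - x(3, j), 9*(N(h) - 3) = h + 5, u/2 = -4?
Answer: 1/19005 ≈ 5.2618e-5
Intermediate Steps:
u = -8 (u = 2*(-4) = -8)
X(D, S) = -8*D
N(h) = 32/9 + h/9 (N(h) = 3 + (h + 5)/9 = 3 + (5 + h)/9 = 3 + (5/9 + h/9) = 32/9 + h/9)
t(j) = -13 (t(j) = 2 - 5*3 = 2 - 1*15 = 2 - 15 = -13)
1/((1491 + X(28, -9))*((t(N(6)) - 2)*(-1))) = 1/((1491 - 8*28)*((-13 - 2)*(-1))) = 1/((1491 - 224)*(-15*(-1))) = 1/(1267*15) = 1/19005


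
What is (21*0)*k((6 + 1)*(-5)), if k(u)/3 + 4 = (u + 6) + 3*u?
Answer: 0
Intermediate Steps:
k(u) = 6 + 12*u (k(u) = -12 + 3*((u + 6) + 3*u) = -12 + 3*((6 + u) + 3*u) = -12 + 3*(6 + 4*u) = -12 + (18 + 12*u) = 6 + 12*u)
(21*0)*k((6 + 1)*(-5)) = (21*0)*(6 + 12*((6 + 1)*(-5))) = 0*(6 + 12*(7*(-5))) = 0*(6 + 12*(-35)) = 0*(6 - 420) = 0*(-414) = 0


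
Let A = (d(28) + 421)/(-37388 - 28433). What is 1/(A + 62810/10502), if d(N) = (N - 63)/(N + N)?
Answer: 2765008568/16519208927 ≈ 0.16738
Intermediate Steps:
d(N) = (-63 + N)/(2*N) (d(N) = (-63 + N)/((2*N)) = (-63 + N)*(1/(2*N)) = (-63 + N)/(2*N))
A = -3363/526568 (A = ((½)*(-63 + 28)/28 + 421)/(-37388 - 28433) = ((½)*(1/28)*(-35) + 421)/(-65821) = (-5/8 + 421)*(-1/65821) = (3363/8)*(-1/65821) = -3363/526568 ≈ -0.0063866)
1/(A + 62810/10502) = 1/(-3363/526568 + 62810/10502) = 1/(-3363/526568 + 62810*(1/10502)) = 1/(-3363/526568 + 31405/5251) = 1/(16519208927/2765008568) = 2765008568/16519208927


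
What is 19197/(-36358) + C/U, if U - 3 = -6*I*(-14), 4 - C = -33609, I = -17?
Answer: -1249457179/51810150 ≈ -24.116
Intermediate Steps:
C = 33613 (C = 4 - 1*(-33609) = 4 + 33609 = 33613)
U = -1425 (U = 3 - 6*(-17)*(-14) = 3 + 102*(-14) = 3 - 1428 = -1425)
19197/(-36358) + C/U = 19197/(-36358) + 33613/(-1425) = 19197*(-1/36358) + 33613*(-1/1425) = -19197/36358 - 33613/1425 = -1249457179/51810150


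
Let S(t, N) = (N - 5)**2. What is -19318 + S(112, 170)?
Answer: 7907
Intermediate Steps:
S(t, N) = (-5 + N)**2
-19318 + S(112, 170) = -19318 + (-5 + 170)**2 = -19318 + 165**2 = -19318 + 27225 = 7907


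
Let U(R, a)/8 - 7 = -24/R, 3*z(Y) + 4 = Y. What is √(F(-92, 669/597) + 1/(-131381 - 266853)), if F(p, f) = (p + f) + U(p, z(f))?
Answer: I*√108946245662401696678/1822717018 ≈ 5.7265*I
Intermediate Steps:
z(Y) = -4/3 + Y/3
U(R, a) = 56 - 192/R (U(R, a) = 56 + 8*(-24/R) = 56 - 192/R)
F(p, f) = 56 + f + p - 192/p (F(p, f) = (p + f) + (56 - 192/p) = (f + p) + (56 - 192/p) = 56 + f + p - 192/p)
√(F(-92, 669/597) + 1/(-131381 - 266853)) = √((56 + 669/597 - 92 - 192/(-92)) + 1/(-131381 - 266853)) = √((56 + 669*(1/597) - 92 - 192*(-1/92)) + 1/(-398234)) = √((56 + 223/199 - 92 + 48/23) - 1/398234) = √(-150091/4577 - 1/398234) = √(-59771343871/1822717018) = I*√108946245662401696678/1822717018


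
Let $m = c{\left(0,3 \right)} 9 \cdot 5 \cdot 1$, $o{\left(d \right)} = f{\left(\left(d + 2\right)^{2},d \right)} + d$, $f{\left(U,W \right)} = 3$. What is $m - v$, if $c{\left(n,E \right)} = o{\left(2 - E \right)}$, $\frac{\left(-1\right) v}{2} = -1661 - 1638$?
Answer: $-6508$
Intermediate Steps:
$v = 6598$ ($v = - 2 \left(-1661 - 1638\right) = \left(-2\right) \left(-3299\right) = 6598$)
$o{\left(d \right)} = 3 + d$
$c{\left(n,E \right)} = 5 - E$ ($c{\left(n,E \right)} = 3 - \left(-2 + E\right) = 5 - E$)
$m = 90$ ($m = \left(5 - 3\right) 9 \cdot 5 \cdot 1 = \left(5 - 3\right) 9 \cdot 5 = 2 \cdot 9 \cdot 5 = 18 \cdot 5 = 90$)
$m - v = 90 - 6598 = -6508$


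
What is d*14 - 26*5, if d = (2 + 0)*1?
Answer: -102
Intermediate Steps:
d = 2 (d = 2*1 = 2)
d*14 - 26*5 = 2*14 - 26*5 = 28 - 130 = -102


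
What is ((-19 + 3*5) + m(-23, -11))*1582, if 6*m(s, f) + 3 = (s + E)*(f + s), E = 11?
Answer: 100457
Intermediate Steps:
m(s, f) = -1/2 + (11 + s)*(f + s)/6 (m(s, f) = -1/2 + ((s + 11)*(f + s))/6 = -1/2 + ((11 + s)*(f + s))/6 = -1/2 + (11 + s)*(f + s)/6)
((-19 + 3*5) + m(-23, -11))*1582 = ((-19 + 3*5) + (-1/2 + (1/6)*(-23)**2 + (11/6)*(-11) + (11/6)*(-23) + (1/6)*(-11)*(-23)))*1582 = ((-19 + 15) + (-1/2 + (1/6)*529 - 121/6 - 253/6 + 253/6))*1582 = (-4 + (-1/2 + 529/6 - 121/6 - 253/6 + 253/6))*1582 = (-4 + 135/2)*1582 = (127/2)*1582 = 100457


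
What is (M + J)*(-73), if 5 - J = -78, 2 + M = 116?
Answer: -14381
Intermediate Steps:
M = 114 (M = -2 + 116 = 114)
J = 83 (J = 5 - 1*(-78) = 5 + 78 = 83)
(M + J)*(-73) = (114 + 83)*(-73) = 197*(-73) = -14381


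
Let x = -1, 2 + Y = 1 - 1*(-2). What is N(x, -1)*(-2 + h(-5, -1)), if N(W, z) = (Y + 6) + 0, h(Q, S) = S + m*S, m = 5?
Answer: -56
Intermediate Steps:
h(Q, S) = 6*S (h(Q, S) = S + 5*S = 6*S)
Y = 1 (Y = -2 + (1 - 1*(-2)) = -2 + (1 + 2) = -2 + 3 = 1)
N(W, z) = 7 (N(W, z) = (1 + 6) + 0 = 7 + 0 = 7)
N(x, -1)*(-2 + h(-5, -1)) = 7*(-2 + 6*(-1)) = 7*(-2 - 6) = 7*(-8) = -56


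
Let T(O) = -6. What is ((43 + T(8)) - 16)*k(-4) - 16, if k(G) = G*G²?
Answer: -1360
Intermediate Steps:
k(G) = G³
((43 + T(8)) - 16)*k(-4) - 16 = ((43 - 6) - 16)*(-4)³ - 16 = (37 - 16)*(-64) - 16 = 21*(-64) - 16 = -1344 - 16 = -1360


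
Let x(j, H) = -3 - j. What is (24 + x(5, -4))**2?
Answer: 256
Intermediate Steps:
(24 + x(5, -4))**2 = (24 + (-3 - 1*5))**2 = (24 + (-3 - 5))**2 = (24 - 8)**2 = 16**2 = 256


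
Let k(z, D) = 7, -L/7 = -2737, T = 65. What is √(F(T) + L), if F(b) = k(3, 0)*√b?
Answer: √(19159 + 7*√65) ≈ 138.62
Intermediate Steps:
L = 19159 (L = -7*(-2737) = 19159)
F(b) = 7*√b
√(F(T) + L) = √(7*√65 + 19159) = √(19159 + 7*√65)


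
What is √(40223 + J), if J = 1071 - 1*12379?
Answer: √28915 ≈ 170.04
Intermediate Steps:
J = -11308 (J = 1071 - 12379 = -11308)
√(40223 + J) = √(40223 - 11308) = √28915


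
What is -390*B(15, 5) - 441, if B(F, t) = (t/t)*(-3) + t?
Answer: -1221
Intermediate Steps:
B(F, t) = -3 + t (B(F, t) = 1*(-3) + t = -3 + t)
-390*B(15, 5) - 441 = -390*(-3 + 5) - 441 = -390*2 - 441 = -780 - 441 = -1221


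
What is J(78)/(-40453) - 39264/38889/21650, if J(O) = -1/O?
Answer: -6836060407/147590195666550 ≈ -4.6318e-5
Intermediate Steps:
J(78)/(-40453) - 39264/38889/21650 = -1/78/(-40453) - 39264/38889/21650 = -1*1/78*(-1/40453) - 39264*1/38889*(1/21650) = -1/78*(-1/40453) - 13088/12963*1/21650 = 1/3155334 - 6544/140324475 = -6836060407/147590195666550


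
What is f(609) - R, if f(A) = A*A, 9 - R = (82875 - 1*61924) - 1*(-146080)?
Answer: 537903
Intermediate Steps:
R = -167022 (R = 9 - ((82875 - 1*61924) - 1*(-146080)) = 9 - ((82875 - 61924) + 146080) = 9 - (20951 + 146080) = 9 - 1*167031 = 9 - 167031 = -167022)
f(A) = A**2
f(609) - R = 609**2 - 1*(-167022) = 370881 + 167022 = 537903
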